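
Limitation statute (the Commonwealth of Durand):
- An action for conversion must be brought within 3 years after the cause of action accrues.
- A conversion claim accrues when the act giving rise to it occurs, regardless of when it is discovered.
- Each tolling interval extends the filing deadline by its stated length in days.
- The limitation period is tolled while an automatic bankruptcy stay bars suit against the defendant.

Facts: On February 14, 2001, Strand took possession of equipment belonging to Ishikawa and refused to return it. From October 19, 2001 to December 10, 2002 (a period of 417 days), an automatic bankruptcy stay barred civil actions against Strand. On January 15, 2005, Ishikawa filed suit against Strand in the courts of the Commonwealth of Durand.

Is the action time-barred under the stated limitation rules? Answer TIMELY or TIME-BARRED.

The claim accrued on February 14, 2001, when the wrongful act occurred.
Adding the 3 years base period to February 14, 2001 gives a deadline of February 14, 2004, before any tolling.
The automatic bankruptcy stay from October 19, 2001 to December 10, 2002 tolled the period for 417 days, extending the deadline to April 6, 2005.
Filing on January 15, 2005 beat the April 6, 2005 deadline — the action is timely.

TIMELY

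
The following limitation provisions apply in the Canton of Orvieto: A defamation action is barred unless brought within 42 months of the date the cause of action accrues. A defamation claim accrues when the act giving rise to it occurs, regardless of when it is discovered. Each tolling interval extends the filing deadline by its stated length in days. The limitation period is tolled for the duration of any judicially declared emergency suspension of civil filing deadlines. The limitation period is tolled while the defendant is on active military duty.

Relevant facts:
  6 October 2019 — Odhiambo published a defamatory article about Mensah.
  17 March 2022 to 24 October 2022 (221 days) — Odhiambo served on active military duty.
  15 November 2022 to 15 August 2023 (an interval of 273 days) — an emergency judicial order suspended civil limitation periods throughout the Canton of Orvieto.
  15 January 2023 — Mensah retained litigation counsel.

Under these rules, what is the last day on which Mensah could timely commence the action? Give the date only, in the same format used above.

The cause of action accrued on 6 October 2019, the date of the act.
42 months from 6 October 2019 is 6 April 2023.
The period was tolled for 221 days by the defendant's active military service (17 March 2022 to 24 October 2022), pushing the deadline to 13 November 2023.
Because the emergency suspension of filing deadlines ran from 15 November 2022 to 15 August 2023, the deadline is extended by 273 days to 12 August 2024.
The other events in the timeline have no effect on the limitation period under the stated rules.

12 August 2024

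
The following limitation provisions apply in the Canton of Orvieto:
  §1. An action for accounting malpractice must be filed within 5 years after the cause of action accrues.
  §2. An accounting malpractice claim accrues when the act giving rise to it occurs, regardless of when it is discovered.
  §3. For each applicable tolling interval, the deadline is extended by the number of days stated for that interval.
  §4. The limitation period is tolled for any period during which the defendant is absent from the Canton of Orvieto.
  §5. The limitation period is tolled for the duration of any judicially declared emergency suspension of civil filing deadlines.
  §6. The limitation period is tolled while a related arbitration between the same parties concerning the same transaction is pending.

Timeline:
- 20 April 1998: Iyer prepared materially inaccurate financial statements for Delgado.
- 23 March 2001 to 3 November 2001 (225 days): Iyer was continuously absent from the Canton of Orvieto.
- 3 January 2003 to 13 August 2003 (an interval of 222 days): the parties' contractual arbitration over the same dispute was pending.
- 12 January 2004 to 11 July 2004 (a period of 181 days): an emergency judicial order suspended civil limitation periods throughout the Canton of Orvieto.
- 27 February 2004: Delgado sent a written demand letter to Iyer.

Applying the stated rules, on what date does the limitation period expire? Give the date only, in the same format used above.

The cause of action accrued on 20 April 1998, the date of the act.
Adding the 5 years base period to 20 April 1998 gives a deadline of 20 April 2003, before any tolling.
Because the defendant's absence from the jurisdiction ran from 23 March 2001 to 3 November 2001, the deadline is extended by 225 days to 1 December 2003.
The period was tolled for 222 days by the pending related arbitration (3 January 2003 to 13 August 2003), pushing the deadline to 10 July 2004.
The period was tolled for 181 days by the emergency suspension of filing deadlines (12 January 2004 to 11 July 2004), pushing the deadline to 7 January 2005.
The other events in the timeline have no effect on the limitation period under the stated rules.

7 January 2005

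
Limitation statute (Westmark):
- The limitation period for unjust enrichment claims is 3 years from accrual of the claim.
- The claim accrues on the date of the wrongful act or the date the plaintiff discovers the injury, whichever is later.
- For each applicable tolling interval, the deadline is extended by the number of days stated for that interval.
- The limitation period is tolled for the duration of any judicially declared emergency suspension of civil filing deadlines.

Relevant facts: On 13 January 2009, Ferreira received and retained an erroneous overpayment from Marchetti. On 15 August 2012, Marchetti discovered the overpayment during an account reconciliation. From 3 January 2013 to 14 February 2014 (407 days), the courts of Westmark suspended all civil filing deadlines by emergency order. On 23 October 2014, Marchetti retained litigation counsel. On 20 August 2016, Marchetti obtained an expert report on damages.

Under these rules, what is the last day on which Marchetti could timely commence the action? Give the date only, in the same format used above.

Because discovery on 15 August 2012 post-dates the 13 January 2009 act, accrual under the later-of rule falls on 15 August 2012.
Adding the 3 years base period to 15 August 2012 gives a deadline of 15 August 2015, before any tolling.
The period was tolled for 407 days by the emergency suspension of filing deadlines (3 January 2013 to 14 February 2014), pushing the deadline to 25 September 2016.
Nothing else in the chronology tolls or restarts the period.

25 September 2016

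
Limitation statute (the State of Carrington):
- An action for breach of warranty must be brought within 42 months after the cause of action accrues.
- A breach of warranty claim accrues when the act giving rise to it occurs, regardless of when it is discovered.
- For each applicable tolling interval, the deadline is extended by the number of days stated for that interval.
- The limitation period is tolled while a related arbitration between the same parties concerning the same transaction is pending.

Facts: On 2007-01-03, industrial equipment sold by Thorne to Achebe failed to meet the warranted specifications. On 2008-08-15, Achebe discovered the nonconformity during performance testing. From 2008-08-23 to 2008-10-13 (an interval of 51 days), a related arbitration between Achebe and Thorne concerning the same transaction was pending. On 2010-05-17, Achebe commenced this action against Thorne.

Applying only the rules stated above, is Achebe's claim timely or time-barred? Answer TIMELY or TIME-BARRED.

The claim accrued on 2007-01-03, when the wrongful act occurred; under the stated occurrence rule the 2008-08-15 discovery does not delay accrual.
Adding the 42 months base period to 2007-01-03 gives a deadline of 2010-07-03, before any tolling.
The period was tolled for 51 days by the pending related arbitration (2008-08-23 to 2008-10-13), pushing the deadline to 2010-08-23.
Achebe filed on 2010-05-17, before the 2010-08-23 deadline, so the action is timely.

TIMELY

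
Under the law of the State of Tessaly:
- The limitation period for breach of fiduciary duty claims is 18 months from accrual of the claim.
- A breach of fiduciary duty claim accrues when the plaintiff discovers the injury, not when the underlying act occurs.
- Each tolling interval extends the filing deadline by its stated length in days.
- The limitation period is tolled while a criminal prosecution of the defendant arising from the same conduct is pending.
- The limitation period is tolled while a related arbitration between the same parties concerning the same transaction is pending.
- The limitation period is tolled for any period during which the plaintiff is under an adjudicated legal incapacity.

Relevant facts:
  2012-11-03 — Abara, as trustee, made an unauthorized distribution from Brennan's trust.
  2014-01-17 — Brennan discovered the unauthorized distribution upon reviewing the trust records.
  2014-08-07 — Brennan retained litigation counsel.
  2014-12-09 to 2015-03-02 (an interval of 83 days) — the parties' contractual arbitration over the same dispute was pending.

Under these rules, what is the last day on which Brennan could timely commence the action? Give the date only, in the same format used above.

The claim did not accrue until Brennan discovered the injury on 2014-01-17; the 2012-11-03 act date does not start the clock under the stated rule.
18 months from 2014-01-17 is 2015-07-17.
The period was tolled for 83 days by the pending related arbitration (2014-12-09 to 2015-03-02), pushing the deadline to 2015-10-08.
None of the other events listed affects the running of the period under the stated rules.

2015-10-08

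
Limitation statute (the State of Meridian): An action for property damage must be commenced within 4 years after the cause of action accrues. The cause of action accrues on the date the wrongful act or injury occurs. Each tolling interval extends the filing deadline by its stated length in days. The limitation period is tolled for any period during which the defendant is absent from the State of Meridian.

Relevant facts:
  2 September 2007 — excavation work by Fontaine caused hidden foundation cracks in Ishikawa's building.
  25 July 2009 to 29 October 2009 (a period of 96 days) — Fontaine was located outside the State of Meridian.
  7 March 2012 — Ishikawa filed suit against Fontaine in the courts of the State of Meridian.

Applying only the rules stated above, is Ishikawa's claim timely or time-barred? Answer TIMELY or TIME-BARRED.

TIME-BARRED

The claim accrued on 2 September 2007, when the wrongful act occurred.
Adding the 4 years base period to 2 September 2007 gives a deadline of 2 September 2011, before any tolling.
The period was tolled for 96 days by the defendant's absence from the jurisdiction (25 July 2009 to 29 October 2009), pushing the deadline to 7 December 2011.
Filing on 7 March 2012 missed the 7 December 2011 deadline — the action is time-barred.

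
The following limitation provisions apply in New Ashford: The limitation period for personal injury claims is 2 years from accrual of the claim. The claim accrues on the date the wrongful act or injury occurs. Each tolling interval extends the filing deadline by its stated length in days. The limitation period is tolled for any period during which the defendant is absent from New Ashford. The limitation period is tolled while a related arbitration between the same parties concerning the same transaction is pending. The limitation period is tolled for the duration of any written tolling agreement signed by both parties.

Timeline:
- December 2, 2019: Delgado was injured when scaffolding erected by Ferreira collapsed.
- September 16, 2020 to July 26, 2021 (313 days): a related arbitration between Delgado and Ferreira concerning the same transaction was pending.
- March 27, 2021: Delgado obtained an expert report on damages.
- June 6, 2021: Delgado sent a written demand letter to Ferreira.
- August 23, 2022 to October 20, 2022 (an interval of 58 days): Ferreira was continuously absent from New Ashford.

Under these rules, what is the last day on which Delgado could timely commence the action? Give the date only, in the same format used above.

December 8, 2022

The claim accrued on December 2, 2019, when the wrongful act occurred.
Adding the 2 years base period to December 2, 2019 gives a deadline of December 2, 2021, before any tolling.
The pending related arbitration from September 16, 2020 to July 26, 2021 tolled the period for 313 days, extending the deadline to October 11, 2022.
The defendant's absence from the jurisdiction from August 23, 2022 to October 20, 2022 tolled the period for 58 days, extending the deadline to December 8, 2022.
Nothing else in the chronology tolls or restarts the period.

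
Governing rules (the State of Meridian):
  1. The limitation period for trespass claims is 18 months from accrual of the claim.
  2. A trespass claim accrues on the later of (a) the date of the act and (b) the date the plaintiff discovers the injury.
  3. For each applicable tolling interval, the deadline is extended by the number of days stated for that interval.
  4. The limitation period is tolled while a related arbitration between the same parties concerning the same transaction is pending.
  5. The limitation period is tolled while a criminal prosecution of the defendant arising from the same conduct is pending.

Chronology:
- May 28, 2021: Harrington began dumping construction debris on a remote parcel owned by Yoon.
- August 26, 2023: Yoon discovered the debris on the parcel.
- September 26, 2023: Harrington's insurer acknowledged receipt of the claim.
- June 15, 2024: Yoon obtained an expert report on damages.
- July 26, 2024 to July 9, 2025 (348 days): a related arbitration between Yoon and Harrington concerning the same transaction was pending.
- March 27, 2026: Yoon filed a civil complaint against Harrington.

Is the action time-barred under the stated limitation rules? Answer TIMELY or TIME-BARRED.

TIME-BARRED

Taking the later of the act (May 28, 2021) and discovery (August 26, 2023), the claim accrued on August 26, 2023.
Adding the 18 months base period to August 26, 2023 gives a deadline of February 26, 2025, before any tolling.
The pending related arbitration from July 26, 2024 to July 9, 2025 tolled the period for 348 days, extending the deadline to February 9, 2026.
Nothing else in the chronology tolls or restarts the period.
Yoon filed on March 27, 2026, after the February 9, 2026 deadline, so the action is time-barred.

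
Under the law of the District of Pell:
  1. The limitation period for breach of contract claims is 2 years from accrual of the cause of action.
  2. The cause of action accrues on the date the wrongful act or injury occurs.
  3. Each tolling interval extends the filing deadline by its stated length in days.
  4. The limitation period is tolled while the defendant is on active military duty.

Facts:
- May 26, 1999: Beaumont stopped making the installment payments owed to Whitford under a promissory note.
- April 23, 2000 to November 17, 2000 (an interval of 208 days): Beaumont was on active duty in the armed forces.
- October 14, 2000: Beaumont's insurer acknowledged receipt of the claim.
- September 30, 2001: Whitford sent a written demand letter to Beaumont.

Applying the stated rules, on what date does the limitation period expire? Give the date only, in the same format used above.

December 20, 2001

The cause of action accrued on May 26, 1999, the date of the act.
2 years from May 26, 1999 is May 26, 2001.
The period was tolled for 208 days by the defendant's active military service (April 23, 2000 to November 17, 2000), pushing the deadline to December 20, 2001.
Nothing else in the chronology tolls or restarts the period.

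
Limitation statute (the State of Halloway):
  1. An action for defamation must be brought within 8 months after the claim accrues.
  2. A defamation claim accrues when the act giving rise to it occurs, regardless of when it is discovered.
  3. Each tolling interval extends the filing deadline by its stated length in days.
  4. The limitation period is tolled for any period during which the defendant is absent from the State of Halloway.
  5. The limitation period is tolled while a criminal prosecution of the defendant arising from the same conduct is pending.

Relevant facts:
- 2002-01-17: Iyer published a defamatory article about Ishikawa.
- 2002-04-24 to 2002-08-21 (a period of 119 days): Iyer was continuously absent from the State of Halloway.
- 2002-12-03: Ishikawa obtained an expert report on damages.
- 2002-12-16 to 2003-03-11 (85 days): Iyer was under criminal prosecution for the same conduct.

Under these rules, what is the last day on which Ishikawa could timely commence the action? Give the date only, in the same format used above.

The claim accrued on 2002-01-17, the date of the act.
The untolled deadline — 8 months after 2002-01-17 — is 2002-09-17.
The period was tolled for 119 days by the defendant's absence from the jurisdiction (2002-04-24 to 2002-08-21), pushing the deadline to 2003-01-14.
Because the pending criminal prosecution ran from 2002-12-16 to 2003-03-11, the deadline is extended by 85 days to 2003-04-09.
The other events in the timeline have no effect on the limitation period under the stated rules.

2003-04-09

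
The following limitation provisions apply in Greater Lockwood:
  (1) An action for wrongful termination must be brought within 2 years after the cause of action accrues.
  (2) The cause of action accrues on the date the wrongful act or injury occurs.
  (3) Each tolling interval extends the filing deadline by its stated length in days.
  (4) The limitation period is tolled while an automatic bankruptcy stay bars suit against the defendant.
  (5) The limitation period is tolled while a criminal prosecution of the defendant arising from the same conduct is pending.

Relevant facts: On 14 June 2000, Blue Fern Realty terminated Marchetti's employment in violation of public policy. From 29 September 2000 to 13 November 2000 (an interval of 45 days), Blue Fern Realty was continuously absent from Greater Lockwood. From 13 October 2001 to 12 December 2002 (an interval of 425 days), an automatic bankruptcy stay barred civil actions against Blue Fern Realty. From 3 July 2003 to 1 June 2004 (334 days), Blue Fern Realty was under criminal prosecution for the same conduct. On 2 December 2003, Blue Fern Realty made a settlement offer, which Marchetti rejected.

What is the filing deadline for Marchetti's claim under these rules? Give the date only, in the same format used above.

12 July 2004

The cause of action accrued on 14 June 2000, the date of the act.
2 years from 14 June 2000 is 14 June 2002.
The automatic bankruptcy stay from 13 October 2001 to 12 December 2002 tolled the period for 425 days, extending the deadline to 13 August 2003.
Because the pending criminal prosecution ran from 3 July 2003 to 1 June 2004, the deadline is extended by 334 days to 12 July 2004.
The defendant's absence from the jurisdiction from 29 September 2000 to 13 November 2000 does not toll the period, because no stated rule makes the defendant's absence a tolling event.
None of the other events listed affects the running of the period under the stated rules.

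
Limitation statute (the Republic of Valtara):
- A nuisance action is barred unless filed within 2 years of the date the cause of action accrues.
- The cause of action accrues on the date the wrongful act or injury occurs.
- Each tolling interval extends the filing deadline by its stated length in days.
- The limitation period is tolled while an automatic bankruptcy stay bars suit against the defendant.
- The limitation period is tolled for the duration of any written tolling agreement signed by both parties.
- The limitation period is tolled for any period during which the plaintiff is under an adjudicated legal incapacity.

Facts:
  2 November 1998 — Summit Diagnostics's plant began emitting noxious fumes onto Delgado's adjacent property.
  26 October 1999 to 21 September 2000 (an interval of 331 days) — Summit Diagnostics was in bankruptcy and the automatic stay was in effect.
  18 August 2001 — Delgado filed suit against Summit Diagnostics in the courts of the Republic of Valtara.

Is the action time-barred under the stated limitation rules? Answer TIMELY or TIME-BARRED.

The limitation period began to run on 2 November 1998.
Adding the 2 years base period to 2 November 1998 gives a deadline of 2 November 2000, before any tolling.
The period was tolled for 331 days by the automatic bankruptcy stay (26 October 1999 to 21 September 2000), pushing the deadline to 29 September 2001.
The 18 August 2001 filing precedes the 29 September 2001 deadline; the claim is timely.

TIMELY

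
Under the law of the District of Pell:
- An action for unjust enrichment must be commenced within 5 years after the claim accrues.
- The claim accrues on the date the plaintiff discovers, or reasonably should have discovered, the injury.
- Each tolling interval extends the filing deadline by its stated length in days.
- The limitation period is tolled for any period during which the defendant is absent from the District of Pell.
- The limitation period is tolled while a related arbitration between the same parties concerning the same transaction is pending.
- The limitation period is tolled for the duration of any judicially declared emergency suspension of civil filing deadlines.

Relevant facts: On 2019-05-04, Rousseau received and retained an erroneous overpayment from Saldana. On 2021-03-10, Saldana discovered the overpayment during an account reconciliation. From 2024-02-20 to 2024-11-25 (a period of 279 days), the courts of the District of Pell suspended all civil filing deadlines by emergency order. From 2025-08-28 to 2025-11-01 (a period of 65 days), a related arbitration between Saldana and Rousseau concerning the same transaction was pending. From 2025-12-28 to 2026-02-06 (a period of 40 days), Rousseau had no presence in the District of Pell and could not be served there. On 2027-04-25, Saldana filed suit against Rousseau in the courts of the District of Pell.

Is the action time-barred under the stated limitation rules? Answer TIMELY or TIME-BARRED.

Accrual is tied to discovery, so the period began on 2021-03-10 rather than on 2019-05-04 when the act occurred.
5 years from 2021-03-10 is 2026-03-10.
Because the emergency suspension of filing deadlines ran from 2024-02-20 to 2024-11-25, the deadline is extended by 279 days to 2026-12-14.
Because the pending related arbitration ran from 2025-08-28 to 2025-11-01, the deadline is extended by 65 days to 2027-02-17.
Because the defendant's absence from the jurisdiction ran from 2025-12-28 to 2026-02-06, the deadline is extended by 40 days to 2027-03-29.
Filing on 2027-04-25 missed the 2027-03-29 deadline — the action is time-barred.

TIME-BARRED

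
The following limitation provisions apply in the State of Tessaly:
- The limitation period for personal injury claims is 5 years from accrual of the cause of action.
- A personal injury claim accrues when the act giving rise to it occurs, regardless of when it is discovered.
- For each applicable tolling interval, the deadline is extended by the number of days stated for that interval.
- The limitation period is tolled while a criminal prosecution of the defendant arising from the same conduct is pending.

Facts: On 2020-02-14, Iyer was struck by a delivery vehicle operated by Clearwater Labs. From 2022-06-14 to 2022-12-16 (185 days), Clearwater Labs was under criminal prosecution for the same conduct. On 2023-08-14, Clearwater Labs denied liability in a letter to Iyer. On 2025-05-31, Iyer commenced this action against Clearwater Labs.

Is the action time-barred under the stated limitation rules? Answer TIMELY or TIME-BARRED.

The limitation period began to run on 2020-02-14.
5 years from 2020-02-14 is 2025-02-14.
The period was tolled for 185 days by the pending criminal prosecution (2022-06-14 to 2022-12-16), pushing the deadline to 2025-08-18.
Nothing else in the chronology tolls or restarts the period.
Filing on 2025-05-31 beat the 2025-08-18 deadline — the action is timely.

TIMELY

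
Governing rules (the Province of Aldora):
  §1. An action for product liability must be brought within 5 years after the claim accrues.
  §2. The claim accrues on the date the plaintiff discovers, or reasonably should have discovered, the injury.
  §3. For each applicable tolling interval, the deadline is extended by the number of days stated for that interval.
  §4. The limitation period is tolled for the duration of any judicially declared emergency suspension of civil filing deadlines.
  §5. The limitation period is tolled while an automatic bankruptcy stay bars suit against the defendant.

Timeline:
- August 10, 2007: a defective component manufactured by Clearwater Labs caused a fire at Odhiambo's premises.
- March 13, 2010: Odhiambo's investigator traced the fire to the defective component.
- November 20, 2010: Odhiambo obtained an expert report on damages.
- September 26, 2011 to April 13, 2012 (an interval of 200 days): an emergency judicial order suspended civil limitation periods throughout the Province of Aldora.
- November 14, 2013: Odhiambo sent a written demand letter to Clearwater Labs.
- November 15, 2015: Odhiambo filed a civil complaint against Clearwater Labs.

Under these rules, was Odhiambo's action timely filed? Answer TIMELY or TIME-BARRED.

TIME-BARRED

Under the discovery rule, the claim accrued on March 13, 2010, when Odhiambo discovered the injury — not on the August 10, 2007 date of the underlying act.
5 years from March 13, 2010 is March 13, 2015.
Because the emergency suspension of filing deadlines ran from September 26, 2011 to April 13, 2012, the deadline is extended by 200 days to September 29, 2015.
The other events in the timeline have no effect on the limitation period under the stated rules.
Filing on November 15, 2015 missed the September 29, 2015 deadline — the action is time-barred.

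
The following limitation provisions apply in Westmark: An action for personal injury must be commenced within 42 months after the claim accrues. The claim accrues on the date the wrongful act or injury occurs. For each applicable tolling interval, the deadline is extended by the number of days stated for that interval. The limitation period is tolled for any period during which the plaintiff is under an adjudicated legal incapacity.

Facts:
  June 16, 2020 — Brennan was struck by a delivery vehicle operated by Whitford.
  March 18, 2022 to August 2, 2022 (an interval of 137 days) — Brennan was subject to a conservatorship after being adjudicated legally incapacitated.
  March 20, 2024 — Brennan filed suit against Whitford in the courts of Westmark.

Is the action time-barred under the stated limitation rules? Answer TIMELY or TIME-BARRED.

TIMELY

The claim accrued on June 16, 2020, the date of the act.
The untolled deadline — 42 months after June 16, 2020 — is December 16, 2023.
The period was tolled for 137 days by the plaintiff's legal incapacity (March 18, 2022 to August 2, 2022), pushing the deadline to May 1, 2024.
Brennan filed on March 20, 2024, before the May 1, 2024 deadline, so the action is timely.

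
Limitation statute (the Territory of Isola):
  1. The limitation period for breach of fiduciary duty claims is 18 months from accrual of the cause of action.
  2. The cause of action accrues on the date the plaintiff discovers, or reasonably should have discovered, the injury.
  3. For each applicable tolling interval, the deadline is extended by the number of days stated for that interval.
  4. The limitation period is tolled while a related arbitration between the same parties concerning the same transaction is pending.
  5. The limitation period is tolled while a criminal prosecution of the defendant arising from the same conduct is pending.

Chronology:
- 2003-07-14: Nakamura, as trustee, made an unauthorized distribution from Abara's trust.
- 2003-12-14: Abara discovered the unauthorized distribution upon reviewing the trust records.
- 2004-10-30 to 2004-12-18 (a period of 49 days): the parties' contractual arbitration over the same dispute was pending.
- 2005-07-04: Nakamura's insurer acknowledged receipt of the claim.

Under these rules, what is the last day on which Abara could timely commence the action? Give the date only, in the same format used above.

Accrual is tied to discovery, so the period began on 2003-12-14 rather than on 2003-07-14 when the act occurred.
Adding the 18 months base period to 2003-12-14 gives a deadline of 2005-06-14, before any tolling.
The pending related arbitration from 2004-10-30 to 2004-12-18 tolled the period for 49 days, extending the deadline to 2005-08-02.
Nothing else in the chronology tolls or restarts the period.

2005-08-02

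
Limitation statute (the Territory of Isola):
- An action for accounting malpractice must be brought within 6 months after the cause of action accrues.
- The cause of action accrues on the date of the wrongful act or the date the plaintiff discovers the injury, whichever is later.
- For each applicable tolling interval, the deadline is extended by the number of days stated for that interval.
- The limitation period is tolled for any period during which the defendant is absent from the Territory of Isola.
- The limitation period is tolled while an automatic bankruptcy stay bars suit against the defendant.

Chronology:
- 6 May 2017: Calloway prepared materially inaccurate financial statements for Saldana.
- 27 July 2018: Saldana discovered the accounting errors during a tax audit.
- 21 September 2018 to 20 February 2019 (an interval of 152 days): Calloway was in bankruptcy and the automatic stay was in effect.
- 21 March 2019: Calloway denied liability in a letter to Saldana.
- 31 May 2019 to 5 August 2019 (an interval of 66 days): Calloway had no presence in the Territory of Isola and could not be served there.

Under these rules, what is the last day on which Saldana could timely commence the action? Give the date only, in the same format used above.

2 September 2019

Because discovery on 27 July 2018 post-dates the 6 May 2017 act, accrual under the later-of rule falls on 27 July 2018.
The untolled deadline — 6 months after 27 July 2018 — is 27 January 2019.
Because the automatic bankruptcy stay ran from 21 September 2018 to 20 February 2019, the deadline is extended by 152 days to 28 June 2019.
The defendant's absence from the jurisdiction from 31 May 2019 to 5 August 2019 tolled the period for 66 days, extending the deadline to 2 September 2019.
None of the other events listed affects the running of the period under the stated rules.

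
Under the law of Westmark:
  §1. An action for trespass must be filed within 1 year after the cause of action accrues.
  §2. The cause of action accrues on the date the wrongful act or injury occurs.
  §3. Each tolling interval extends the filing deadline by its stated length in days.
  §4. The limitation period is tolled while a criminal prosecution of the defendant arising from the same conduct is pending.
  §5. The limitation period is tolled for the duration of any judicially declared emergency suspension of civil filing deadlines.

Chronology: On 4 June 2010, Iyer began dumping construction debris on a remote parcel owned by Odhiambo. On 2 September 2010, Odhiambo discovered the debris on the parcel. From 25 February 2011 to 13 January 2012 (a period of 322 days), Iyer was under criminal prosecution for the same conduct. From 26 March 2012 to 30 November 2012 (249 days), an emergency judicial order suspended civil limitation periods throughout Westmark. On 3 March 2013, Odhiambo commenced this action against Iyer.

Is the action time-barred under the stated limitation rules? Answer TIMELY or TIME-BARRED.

TIME-BARRED

Accrual is governed by the date of the act, so the period began to run on 4 June 2010; the later discovery on 2 September 2010 is irrelevant under the stated rule.
1 year from 4 June 2010 is 4 June 2011.
The period was tolled for 322 days by the pending criminal prosecution (25 February 2011 to 13 January 2012), pushing the deadline to 21 April 2012.
The period was tolled for 249 days by the emergency suspension of filing deadlines (26 March 2012 to 30 November 2012), pushing the deadline to 26 December 2012.
Filing on 3 March 2013 missed the 26 December 2012 deadline — the action is time-barred.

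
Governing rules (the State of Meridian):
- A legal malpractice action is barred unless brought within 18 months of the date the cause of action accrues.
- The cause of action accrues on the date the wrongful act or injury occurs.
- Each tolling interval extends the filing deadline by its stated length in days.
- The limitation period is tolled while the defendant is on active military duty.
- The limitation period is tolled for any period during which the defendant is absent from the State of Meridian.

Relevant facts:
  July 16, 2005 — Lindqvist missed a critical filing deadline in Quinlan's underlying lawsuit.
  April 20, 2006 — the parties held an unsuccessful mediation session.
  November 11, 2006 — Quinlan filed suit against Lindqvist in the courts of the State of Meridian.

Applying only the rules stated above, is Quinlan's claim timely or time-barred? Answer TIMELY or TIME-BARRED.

TIMELY

The cause of action accrued on July 16, 2005, the date of the act.
The untolled deadline — 18 months after July 16, 2005 — is January 16, 2007.
None of the other events listed affects the running of the period under the stated rules.
The November 11, 2006 filing precedes the January 16, 2007 deadline; the claim is timely.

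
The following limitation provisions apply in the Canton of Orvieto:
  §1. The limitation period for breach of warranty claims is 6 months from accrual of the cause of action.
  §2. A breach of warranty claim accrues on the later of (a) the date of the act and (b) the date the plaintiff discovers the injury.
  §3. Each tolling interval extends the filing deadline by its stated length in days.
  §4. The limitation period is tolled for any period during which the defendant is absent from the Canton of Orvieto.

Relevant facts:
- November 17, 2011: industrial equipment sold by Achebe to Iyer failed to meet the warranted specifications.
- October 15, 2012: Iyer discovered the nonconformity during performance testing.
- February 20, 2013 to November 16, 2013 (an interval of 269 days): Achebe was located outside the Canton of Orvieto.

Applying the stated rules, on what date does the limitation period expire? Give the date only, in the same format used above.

Taking the later of the act (November 17, 2011) and discovery (October 15, 2012), the claim accrued on October 15, 2012.
6 months from October 15, 2012 is April 15, 2013.
The defendant's absence from the jurisdiction from February 20, 2013 to November 16, 2013 tolled the period for 269 days, extending the deadline to January 9, 2014.

January 9, 2014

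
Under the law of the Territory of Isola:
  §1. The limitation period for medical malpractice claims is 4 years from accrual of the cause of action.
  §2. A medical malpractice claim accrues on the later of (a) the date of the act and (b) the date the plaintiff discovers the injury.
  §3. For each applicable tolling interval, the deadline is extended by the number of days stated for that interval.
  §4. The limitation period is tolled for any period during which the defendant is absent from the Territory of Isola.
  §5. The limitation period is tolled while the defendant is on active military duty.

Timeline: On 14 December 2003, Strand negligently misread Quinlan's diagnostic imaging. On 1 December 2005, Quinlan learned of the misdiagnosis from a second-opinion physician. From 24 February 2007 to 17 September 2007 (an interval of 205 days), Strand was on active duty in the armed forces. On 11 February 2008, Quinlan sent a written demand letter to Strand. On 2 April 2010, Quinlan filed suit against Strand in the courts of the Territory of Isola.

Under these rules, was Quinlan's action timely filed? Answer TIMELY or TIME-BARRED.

Taking the later of the act (14 December 2003) and discovery (1 December 2005), the claim accrued on 1 December 2005.
4 years from 1 December 2005 is 1 December 2009.
The period was tolled for 205 days by the defendant's active military service (24 February 2007 to 17 September 2007), pushing the deadline to 24 June 2010.
Nothing else in the chronology tolls or restarts the period.
Quinlan filed on 2 April 2010, before the 24 June 2010 deadline, so the action is timely.

TIMELY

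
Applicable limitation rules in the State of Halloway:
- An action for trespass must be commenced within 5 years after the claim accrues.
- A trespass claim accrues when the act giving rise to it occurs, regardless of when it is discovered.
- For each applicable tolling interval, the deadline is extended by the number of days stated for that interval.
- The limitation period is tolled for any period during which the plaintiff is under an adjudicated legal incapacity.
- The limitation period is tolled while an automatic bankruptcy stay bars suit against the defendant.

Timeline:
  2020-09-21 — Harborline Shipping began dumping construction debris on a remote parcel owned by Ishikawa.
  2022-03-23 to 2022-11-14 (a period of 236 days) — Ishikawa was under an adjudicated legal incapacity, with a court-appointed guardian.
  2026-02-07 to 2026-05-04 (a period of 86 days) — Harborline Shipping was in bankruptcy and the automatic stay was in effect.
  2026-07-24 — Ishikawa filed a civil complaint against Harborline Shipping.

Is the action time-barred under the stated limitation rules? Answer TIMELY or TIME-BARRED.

The claim accrued on 2020-09-21, when the wrongful act occurred.
Adding the 5 years base period to 2020-09-21 gives a deadline of 2025-09-21, before any tolling.
The plaintiff's legal incapacity from 2022-03-23 to 2022-11-14 tolled the period for 236 days, extending the deadline to 2026-05-15.
The period was tolled for 86 days by the automatic bankruptcy stay (2026-02-07 to 2026-05-04), pushing the deadline to 2026-08-09.
The 2026-07-24 filing precedes the 2026-08-09 deadline; the claim is timely.

TIMELY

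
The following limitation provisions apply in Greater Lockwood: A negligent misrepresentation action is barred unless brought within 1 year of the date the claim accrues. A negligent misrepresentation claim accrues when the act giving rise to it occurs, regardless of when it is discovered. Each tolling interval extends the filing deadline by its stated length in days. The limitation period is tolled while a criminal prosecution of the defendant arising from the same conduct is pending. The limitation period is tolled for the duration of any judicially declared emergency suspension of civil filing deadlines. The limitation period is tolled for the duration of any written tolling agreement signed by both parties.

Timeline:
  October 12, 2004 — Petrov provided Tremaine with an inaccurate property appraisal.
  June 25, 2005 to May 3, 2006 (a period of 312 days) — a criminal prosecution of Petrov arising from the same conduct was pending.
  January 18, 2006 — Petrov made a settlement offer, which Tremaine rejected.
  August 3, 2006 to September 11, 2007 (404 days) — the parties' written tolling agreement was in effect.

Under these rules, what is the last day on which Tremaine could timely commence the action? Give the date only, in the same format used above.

The claim accrued on October 12, 2004, the date of the act.
The untolled deadline — 1 year after October 12, 2004 — is October 12, 2005.
The pending criminal prosecution from June 25, 2005 to May 3, 2006 tolled the period for 312 days, extending the deadline to August 20, 2006.
The period was tolled for 404 days by the written tolling agreement (August 3, 2006 to September 11, 2007), pushing the deadline to September 28, 2007.
Nothing else in the chronology tolls or restarts the period.

September 28, 2007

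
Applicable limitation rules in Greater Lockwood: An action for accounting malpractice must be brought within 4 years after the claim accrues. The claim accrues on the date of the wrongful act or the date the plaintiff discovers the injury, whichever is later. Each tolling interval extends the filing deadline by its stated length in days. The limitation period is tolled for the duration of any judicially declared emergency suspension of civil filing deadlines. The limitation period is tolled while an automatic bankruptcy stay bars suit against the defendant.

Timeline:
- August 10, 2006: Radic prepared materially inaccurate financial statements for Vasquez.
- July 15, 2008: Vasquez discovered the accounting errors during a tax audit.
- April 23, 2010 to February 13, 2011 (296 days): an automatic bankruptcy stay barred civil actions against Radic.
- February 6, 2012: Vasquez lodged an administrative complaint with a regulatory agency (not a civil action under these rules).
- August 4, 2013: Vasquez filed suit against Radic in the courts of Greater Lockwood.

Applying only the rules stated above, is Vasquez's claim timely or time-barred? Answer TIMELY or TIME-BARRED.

TIME-BARRED

Taking the later of the act (August 10, 2006) and discovery (July 15, 2008), the claim accrued on July 15, 2008.
The untolled deadline — 4 years after July 15, 2008 — is July 15, 2012.
The period was tolled for 296 days by the automatic bankruptcy stay (April 23, 2010 to February 13, 2011), pushing the deadline to May 7, 2013.
None of the other events listed affects the running of the period under the stated rules.
The August 4, 2013 filing falls after the May 7, 2013 deadline; the claim is time-barred.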